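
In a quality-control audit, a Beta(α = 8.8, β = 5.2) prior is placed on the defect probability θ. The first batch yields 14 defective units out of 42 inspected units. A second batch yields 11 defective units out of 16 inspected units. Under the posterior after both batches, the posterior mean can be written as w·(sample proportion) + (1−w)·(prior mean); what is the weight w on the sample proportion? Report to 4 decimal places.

0.8056

The Beta prior is conjugate to a Binomial/Bernoulli likelihood; the update adds successes to α and failures to β.
Total number of inspected units: n = 42 + 16 = 58.
Posterior mean = (α₀+k)/(α₀+β₀+n) = [n/(α₀+β₀+n)]·(k/n) + [(α₀+β₀)/(α₀+β₀+n)]·α₀/(α₀+β₀), so only n and the prior enter the weight.
The weight on the data is w = n/(α₀+β₀+n) = 58/(8.8+5.2+58) = 58/72.0 = 0.8056.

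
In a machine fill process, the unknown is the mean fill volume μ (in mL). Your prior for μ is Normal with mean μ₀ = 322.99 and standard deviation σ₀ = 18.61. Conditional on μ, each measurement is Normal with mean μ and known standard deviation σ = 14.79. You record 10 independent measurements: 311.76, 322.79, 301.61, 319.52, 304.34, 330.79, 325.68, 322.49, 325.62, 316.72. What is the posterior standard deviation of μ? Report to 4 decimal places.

4.5360

For Normal data with known variance σ², a Normal(μ₀, σ₀²) prior on μ is conjugate. Posterior precision = 1/σ₀² + n/σ²; posterior mean is the precision-weighted average of μ₀ and x̄.
σ₀² = 18.61² = 346.3321, σ² = 14.79² = 218.7441; σ² + n·σ₀² = 218.7441 + 10·346.3321 = 3682.0651.
Posterior precision = 1/σ₀² + n/σ² = 1/346.3321 + 10/218.7441 = (σ² + n·σ₀²)/(σ₀²σ²) = 3682.0651/(346.3321·218.7441); posterior variance σₙ² = σ₀²σ²/(σ² + n·σ₀²) = 346.3321·218.7441/3682.0651 = 20.574895.
Posterior SD = √σₙ² = √(346.3321·218.7441/3682.0651) = 4.5360.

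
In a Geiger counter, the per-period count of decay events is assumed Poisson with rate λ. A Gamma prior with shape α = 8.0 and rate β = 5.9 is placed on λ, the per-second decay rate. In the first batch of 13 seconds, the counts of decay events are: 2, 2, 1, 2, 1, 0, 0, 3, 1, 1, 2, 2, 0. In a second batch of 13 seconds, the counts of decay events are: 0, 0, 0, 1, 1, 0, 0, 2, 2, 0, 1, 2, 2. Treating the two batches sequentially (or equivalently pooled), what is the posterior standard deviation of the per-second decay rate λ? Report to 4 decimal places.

0.1881

With a Gamma(shape α, rate β) prior, the Poisson likelihood is conjugate: the posterior is Gamma(α + ΣXᵢ, β + n).
Batch 1: sum of counts S = 17 over n = 13 seconds.
After batch 1: Gamma(α+S, β+n) = Gamma(8.0+17, 5.9+13) = Gamma(25.0, 18.9).
Batch 2: sum of counts S = 11 over n = 13 seconds.
After batch 2: Gamma(α+S, β+n) = Gamma(25.0+11, 18.9+13) = Gamma(36.0, 31.9).
SD = √α/β = √36.0/31.9 = 0.1881.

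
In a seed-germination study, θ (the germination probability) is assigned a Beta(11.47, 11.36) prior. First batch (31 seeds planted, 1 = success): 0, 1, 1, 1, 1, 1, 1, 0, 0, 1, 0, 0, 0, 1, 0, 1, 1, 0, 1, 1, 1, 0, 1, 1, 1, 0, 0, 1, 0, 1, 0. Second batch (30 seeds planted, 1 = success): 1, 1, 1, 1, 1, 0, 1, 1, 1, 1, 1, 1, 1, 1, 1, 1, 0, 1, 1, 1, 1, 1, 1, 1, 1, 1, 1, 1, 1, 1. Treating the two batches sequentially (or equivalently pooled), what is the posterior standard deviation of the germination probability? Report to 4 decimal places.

The Beta prior is conjugate to a Binomial/Bernoulli likelihood; the update adds successes to α and failures to β.
After batch 1: Beta(11.47+18, 11.36+13) = Beta(29.47, 24.36).
After batch 2: Beta(29.47+28, 24.36+2) = Beta(57.47, 26.36).
Var = αβ/((α+β)²(α+β+1)) = 57.47·26.36/(83.83²·84.83) = 0.00254120; SD = √0.00254120 = 0.0504.

0.0504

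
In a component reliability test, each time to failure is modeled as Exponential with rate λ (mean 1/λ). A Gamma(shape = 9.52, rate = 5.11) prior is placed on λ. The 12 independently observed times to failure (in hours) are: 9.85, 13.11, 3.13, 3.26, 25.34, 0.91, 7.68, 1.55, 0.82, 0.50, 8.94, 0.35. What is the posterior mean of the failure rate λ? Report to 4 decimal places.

0.2672

With a Gamma(shape α, rate β) prior on the exponential rate λ, the posterior after n observations with total T = Σxᵢ is Gamma(α+n, β+T).
Sum of observations T = 75.44 hours; n = 12.
Posterior: Gamma(9.52+12, 5.11+75.44) = Gamma(21.52, 80.55).
Posterior mean of λ = α/β = 21.52/80.55 = 0.2672.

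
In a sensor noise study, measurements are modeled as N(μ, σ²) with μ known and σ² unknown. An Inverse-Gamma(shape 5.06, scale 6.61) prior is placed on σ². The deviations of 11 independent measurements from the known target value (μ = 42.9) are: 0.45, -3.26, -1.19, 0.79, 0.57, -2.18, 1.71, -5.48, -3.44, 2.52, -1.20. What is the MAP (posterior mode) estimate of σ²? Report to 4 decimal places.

3.6222

With known mean μ and an Inverse-Gamma(α, β) prior on σ², the Normal likelihood is conjugate: posterior is Inv-Gamma(α + n/2, β + Σ(xᵢ−μ)²/2).
Σ(xᵢ−μ)² = (0.45)² + (-3.26)² + (-1.19)² + (0.79)² + (0.57)² + (-2.18)² + (1.71)² + (-5.48)² + (-3.44)² + (2.52)² + (-1.20)² = 70.5261.
Posterior: Inv-Gamma(5.06 + 11/2, 6.61 + 70.5261/2) = Inv-Gamma(10.56, 41.87305).
Mode = β/(α+1) = 41.87305/11.56 = 3.6222.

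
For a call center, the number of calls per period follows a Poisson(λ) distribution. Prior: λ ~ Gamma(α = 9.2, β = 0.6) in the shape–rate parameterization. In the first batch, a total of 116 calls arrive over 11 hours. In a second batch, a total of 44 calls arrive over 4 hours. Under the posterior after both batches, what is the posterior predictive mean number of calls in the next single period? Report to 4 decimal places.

10.8462

With a Gamma(shape α, rate β) prior, the Poisson likelihood is conjugate: the posterior is Gamma(α + ΣXᵢ, β + n).
After batch 1: Gamma(α+S, β+n) = Gamma(9.2+116, 0.6+11) = Gamma(125.2, 11.6).
After batch 2: Gamma(α+S, β+n) = Gamma(125.2+44, 11.6+4) = Gamma(169.2, 15.6).
The predictive distribution for one future period is NegBinom with mean α/β = 10.8462.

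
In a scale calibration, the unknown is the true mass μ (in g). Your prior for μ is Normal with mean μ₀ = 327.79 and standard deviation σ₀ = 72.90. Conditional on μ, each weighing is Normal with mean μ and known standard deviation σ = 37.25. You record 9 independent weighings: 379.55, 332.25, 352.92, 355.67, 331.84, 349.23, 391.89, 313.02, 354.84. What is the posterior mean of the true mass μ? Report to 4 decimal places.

For Normal data with known variance σ², a Normal(μ₀, σ₀²) prior on μ is conjugate. Posterior precision = 1/σ₀² + n/σ²; posterior mean is the precision-weighted average of μ₀ and x̄.
Σxᵢ = 379.55 + 332.25 + 352.92 + 355.67 + 331.84 + 349.23 + 391.89 + 313.02 + 354.84 = 3161.21, so n·x̄ = 3161.21.
σ₀² = 72.90² = 5314.41, σ² = 37.25² = 1387.5625; σ² + n·σ₀² = 1387.5625 + 9·5314.41 = 49217.2525.
Posterior mean = (μ₀/σ₀² + n·x̄/σ²)/(1/σ₀² + n/σ²) = (σ²·μ₀ + σ₀²·n·x̄)/(σ² + n·σ₀²) = (1387.5625·327.79 + 5314.41·3161.21)/49217.2525 = 17254795.147975/49217.2525 = 350.5843.

350.5843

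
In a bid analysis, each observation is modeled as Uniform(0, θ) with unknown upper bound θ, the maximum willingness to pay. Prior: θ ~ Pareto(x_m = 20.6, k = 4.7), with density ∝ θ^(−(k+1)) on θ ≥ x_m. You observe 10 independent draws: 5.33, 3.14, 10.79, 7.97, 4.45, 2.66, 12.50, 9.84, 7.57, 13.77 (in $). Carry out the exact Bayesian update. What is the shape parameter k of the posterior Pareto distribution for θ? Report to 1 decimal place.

14.7

A Pareto(scale x_m, shape k) prior on the upper bound θ of Uniform(0, θ) is conjugate: posterior is Pareto(max(x_m, max xᵢ), k + n).
Sample maximum = 13.77; prior scale x_m = 20.6 → posterior scale = max = 20.60.
Posterior shape = 4.7 + 10 = 14.7.
Posterior shape k = 14.7.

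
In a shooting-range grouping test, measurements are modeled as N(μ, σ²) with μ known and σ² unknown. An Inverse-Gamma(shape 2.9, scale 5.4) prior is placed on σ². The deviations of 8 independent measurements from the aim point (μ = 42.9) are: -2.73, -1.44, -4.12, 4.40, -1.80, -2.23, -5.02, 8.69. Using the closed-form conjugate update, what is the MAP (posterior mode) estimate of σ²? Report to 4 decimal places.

10.4804

With known mean μ and an Inverse-Gamma(α, β) prior on σ², the Normal likelihood is conjugate: posterior is Inv-Gamma(α + n/2, β + Σ(xᵢ−μ)²/2).
Σ(xᵢ−μ)² = (-2.73)² + (-1.44)² + (-4.12)² + (4.40)² + (-1.80)² + (-2.23)² + (-5.02)² + (8.69)² = 154.7903.
Posterior: Inv-Gamma(2.9 + 8/2, 5.4 + 154.7903/2) = Inv-Gamma(6.90, 82.79515).
Mode = β/(α+1) = 82.79515/7.90 = 10.4804.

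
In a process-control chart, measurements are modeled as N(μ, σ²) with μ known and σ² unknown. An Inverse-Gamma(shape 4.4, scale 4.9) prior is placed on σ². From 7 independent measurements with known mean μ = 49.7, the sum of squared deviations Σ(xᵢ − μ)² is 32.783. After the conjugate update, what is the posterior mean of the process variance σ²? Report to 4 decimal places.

With known mean μ and an Inverse-Gamma(α, β) prior on σ², the Normal likelihood is conjugate: posterior is Inv-Gamma(α + n/2, β + Σ(xᵢ−μ)²/2).
Posterior: Inv-Gamma(4.4 + 7/2, 4.9 + 32.783/2) = Inv-Gamma(7.90, 21.2915).
E[σ²|data] = β/(α−1) = 21.2915/6.90 = 3.0857.

3.0857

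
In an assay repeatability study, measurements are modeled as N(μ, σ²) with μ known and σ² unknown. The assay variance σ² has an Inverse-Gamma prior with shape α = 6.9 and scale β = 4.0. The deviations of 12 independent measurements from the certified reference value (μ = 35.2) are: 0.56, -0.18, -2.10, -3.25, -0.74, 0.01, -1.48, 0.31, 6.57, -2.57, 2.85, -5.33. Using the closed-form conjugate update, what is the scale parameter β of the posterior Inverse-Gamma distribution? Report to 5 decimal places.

With known mean μ and an Inverse-Gamma(α, β) prior on σ², the Normal likelihood is conjugate: posterior is Inv-Gamma(α + n/2, β + Σ(xᵢ−μ)²/2).
Σ(xᵢ−μ)² = (0.56)² + (-0.18)² + (-2.10)² + (-3.25)² + (-0.74)² + (0.01)² + (-1.48)² + (0.31)² + (6.57)² + (-2.57)² + (2.85)² + (-5.33)² = 104.4539.
Posterior: Inv-Gamma(6.9 + 12/2, 4.0 + 104.4539/2) = Inv-Gamma(12.90, 56.22695).
Posterior β = 56.22695.

56.22695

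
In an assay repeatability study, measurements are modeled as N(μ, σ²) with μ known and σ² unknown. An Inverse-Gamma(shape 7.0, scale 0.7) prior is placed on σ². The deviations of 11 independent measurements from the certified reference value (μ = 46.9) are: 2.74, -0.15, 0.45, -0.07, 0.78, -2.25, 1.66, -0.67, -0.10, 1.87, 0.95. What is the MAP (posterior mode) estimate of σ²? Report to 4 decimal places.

0.8305

With known mean μ and an Inverse-Gamma(α, β) prior on σ², the Normal likelihood is conjugate: posterior is Inv-Gamma(α + n/2, β + Σ(xᵢ−μ)²/2).
Σ(xᵢ−μ)² = (2.74)² + (-0.15)² + (0.45)² + (-0.07)² + (0.78)² + (-2.25)² + (1.66)² + (-0.67)² + (-0.10)² + (1.87)² + (0.95)² = 21.0223.
Posterior: Inv-Gamma(7.0 + 11/2, 0.7 + 21.0223/2) = Inv-Gamma(12.50, 11.21115).
Mode = β/(α+1) = 11.21115/13.50 = 0.8305.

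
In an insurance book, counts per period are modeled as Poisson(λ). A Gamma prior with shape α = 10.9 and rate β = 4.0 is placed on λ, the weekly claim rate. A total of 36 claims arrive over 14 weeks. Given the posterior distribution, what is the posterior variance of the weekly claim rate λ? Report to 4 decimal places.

With a Gamma(shape α, rate β) prior, the Poisson likelihood is conjugate: the posterior is Gamma(α + ΣXᵢ, β + n).
Posterior: Gamma(α+S, β+n) = Gamma(10.9+36, 4.0+14) = Gamma(46.9, 18.0).
Var = α/β² = 46.9/18.0² = 0.1448.

0.1448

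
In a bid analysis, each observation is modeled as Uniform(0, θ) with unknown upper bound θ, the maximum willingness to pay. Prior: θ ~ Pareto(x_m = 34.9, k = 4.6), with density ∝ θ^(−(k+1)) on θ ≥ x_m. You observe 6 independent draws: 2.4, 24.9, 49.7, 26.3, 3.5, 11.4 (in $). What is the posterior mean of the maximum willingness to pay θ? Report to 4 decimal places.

A Pareto(scale x_m, shape k) prior on the upper bound θ of Uniform(0, θ) is conjugate: posterior is Pareto(max(x_m, max xᵢ), k + n).
Sample maximum = 49.7; prior scale x_m = 34.9 → posterior scale = max = 49.7.
Posterior shape = 4.6 + 6 = 10.6.
E[θ|data] = k·x_m/(k−1) = 10.6·49.7/9.6 = 54.8771.

54.8771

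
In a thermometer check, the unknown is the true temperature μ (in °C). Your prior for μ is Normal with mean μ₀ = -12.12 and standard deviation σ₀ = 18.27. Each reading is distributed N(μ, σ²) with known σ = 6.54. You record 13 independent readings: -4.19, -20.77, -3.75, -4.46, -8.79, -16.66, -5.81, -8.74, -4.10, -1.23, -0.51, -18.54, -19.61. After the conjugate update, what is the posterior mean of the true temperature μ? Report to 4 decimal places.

-9.0426

For Normal data with known variance σ², a Normal(μ₀, σ₀²) prior on μ is conjugate. Posterior precision = 1/σ₀² + n/σ²; posterior mean is the precision-weighted average of μ₀ and x̄.
Σxᵢ = (-4.19) + (-20.77) + (-3.75) + (-4.46) + (-8.79) + (-16.66) + (-5.81) + (-8.74) + (-4.10) + (-1.23) + (-0.51) + (-18.54) + (-19.61) = -117.16, so n·x̄ = -117.16.
σ₀² = 18.27² = 333.7929, σ² = 6.54² = 42.7716; σ² + n·σ₀² = 42.7716 + 13·333.7929 = 4382.0793.
Posterior mean = (μ₀/σ₀² + n·x̄/σ²)/(1/σ₀² + n/σ²) = (σ²·μ₀ + σ₀²·n·x̄)/(σ² + n·σ₀²) = (42.7716·(-12.12) + 333.7929·(-117.16))/4382.0793 = -39625.567956/4382.0793 = -9.0426.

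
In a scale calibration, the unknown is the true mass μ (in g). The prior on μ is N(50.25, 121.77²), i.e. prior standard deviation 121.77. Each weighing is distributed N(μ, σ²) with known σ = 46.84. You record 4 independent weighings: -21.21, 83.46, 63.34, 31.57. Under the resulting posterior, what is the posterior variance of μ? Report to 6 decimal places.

For Normal data with known variance σ², a Normal(μ₀, σ₀²) prior on μ is conjugate. Posterior precision = 1/σ₀² + n/σ²; posterior mean is the precision-weighted average of μ₀ and x̄.
σ₀² = 121.77² = 14827.9329, σ² = 46.84² = 2193.9856; σ² + n·σ₀² = 2193.9856 + 4·14827.9329 = 61505.7172.
Posterior precision = 1/σ₀² + n/σ² = 1/14827.9329 + 4/2193.9856 = (σ² + n·σ₀²)/(σ₀²σ²) = 61505.7172/(14827.9329·2193.9856); posterior variance σₙ² = σ₀²σ²/(σ² + n·σ₀²) = 14827.9329·2193.9856/61505.7172 = 528.930850.

528.930850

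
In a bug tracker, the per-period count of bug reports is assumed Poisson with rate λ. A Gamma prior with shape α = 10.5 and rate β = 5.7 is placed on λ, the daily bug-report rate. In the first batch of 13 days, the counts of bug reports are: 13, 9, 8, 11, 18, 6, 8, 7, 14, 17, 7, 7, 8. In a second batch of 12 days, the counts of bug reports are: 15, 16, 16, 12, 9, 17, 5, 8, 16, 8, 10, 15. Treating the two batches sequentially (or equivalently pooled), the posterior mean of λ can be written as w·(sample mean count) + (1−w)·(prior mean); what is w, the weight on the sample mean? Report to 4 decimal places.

With a Gamma(shape α, rate β) prior, the Poisson likelihood is conjugate: the posterior is Gamma(α + ΣXᵢ, β + n).
Total number of days: n = 13 + 12 = 25.
Posterior mean = (α₀+S)/(β₀+n) = [n/(β₀+n)]·(S/n) + [β₀/(β₀+n)]·(α₀/β₀), so only n and β₀ enter the weight.
Weight on data w = n/(β₀+n) = 25/(5.7+25) = 25/30.7 = 0.8143.

0.8143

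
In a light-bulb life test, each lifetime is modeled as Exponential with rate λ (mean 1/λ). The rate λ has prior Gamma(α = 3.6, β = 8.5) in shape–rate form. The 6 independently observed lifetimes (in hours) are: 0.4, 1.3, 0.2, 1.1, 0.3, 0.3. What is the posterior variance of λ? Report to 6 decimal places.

With a Gamma(shape α, rate β) prior on the exponential rate λ, the posterior after n observations with total T = Σxᵢ is Gamma(α+n, β+T).
Sum of observations T = 3.6 hours; n = 6.
Posterior: Gamma(3.6+6, 8.5+3.6) = Gamma(9.6, 12.1).
Var = α/β² = 0.065569.

0.065569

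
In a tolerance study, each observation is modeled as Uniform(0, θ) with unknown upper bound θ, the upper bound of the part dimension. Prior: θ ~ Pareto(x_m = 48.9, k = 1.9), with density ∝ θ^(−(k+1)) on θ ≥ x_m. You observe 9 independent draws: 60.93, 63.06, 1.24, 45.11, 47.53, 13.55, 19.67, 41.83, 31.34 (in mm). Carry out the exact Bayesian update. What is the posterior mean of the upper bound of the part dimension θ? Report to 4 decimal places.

A Pareto(scale x_m, shape k) prior on the upper bound θ of Uniform(0, θ) is conjugate: posterior is Pareto(max(x_m, max xᵢ), k + n).
Sample maximum = 63.06; prior scale x_m = 48.9 → posterior scale = max = 63.06.
Posterior shape = 1.9 + 9 = 10.9.
E[θ|data] = k·x_m/(k−1) = 10.9·63.06/9.9 = 69.4297.

69.4297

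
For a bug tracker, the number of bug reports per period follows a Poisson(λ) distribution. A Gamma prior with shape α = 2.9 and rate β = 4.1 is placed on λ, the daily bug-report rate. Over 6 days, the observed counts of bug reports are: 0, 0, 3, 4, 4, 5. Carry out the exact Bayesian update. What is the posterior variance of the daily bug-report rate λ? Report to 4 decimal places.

0.1853

With a Gamma(shape α, rate β) prior, the Poisson likelihood is conjugate: the posterior is Gamma(α + ΣXᵢ, β + n).
Sum of counts S = 16 over n = 6 days.
Posterior: Gamma(α+S, β+n) = Gamma(2.9+16, 4.1+6) = Gamma(18.9, 10.1).
Var = α/β² = 18.9/10.1² = 0.1853.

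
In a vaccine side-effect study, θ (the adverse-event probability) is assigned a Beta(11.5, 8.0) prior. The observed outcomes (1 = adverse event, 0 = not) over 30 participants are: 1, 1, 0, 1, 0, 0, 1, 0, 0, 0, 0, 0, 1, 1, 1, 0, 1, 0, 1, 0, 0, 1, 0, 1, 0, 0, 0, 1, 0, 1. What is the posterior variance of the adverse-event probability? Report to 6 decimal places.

The Beta prior is conjugate to a Binomial/Bernoulli likelihood; the update adds successes to α and failures to β.
Posterior: Beta(α+k, β+n−k) = Beta(11.5+13, 8.0+17) = Beta(24.5, 25.0).
Var = αβ/((α+β)²(α+β+1)) = 24.5·25.0/(49.5²·50.5) = 0.004950.

0.004950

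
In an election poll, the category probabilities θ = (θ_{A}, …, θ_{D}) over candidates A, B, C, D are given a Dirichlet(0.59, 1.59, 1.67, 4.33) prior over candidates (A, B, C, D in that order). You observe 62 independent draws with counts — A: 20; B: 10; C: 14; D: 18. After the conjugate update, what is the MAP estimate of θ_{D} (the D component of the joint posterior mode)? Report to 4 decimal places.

The Dirichlet prior is conjugate to the Multinomial likelihood: each posterior αⱼ = prior αⱼ + observed count nⱼ.
Posterior concentration: (20.59, 11.59, 15.67, 22.33), total = 70.18.
Joint mode component: (α_{D}−1)/(Σα−K) = 21.33/66.18 = 0.3223.

0.3223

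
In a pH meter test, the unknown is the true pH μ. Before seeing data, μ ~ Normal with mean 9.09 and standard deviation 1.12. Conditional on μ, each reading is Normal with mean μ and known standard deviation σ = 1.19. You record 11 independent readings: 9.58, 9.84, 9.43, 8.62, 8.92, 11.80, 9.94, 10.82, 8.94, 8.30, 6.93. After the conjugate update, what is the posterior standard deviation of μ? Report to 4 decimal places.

For Normal data with known variance σ², a Normal(μ₀, σ₀²) prior on μ is conjugate. Posterior precision = 1/σ₀² + n/σ²; posterior mean is the precision-weighted average of μ₀ and x̄.
σ₀² = 1.12² = 1.2544, σ² = 1.19² = 1.4161; σ² + n·σ₀² = 1.4161 + 11·1.2544 = 15.2145.
Posterior precision = 1/σ₀² + n/σ² = 1/1.2544 + 11/1.4161 = (σ² + n·σ₀²)/(σ₀²σ²) = 15.2145/(1.2544·1.4161); posterior variance σₙ² = σ₀²σ²/(σ² + n·σ₀²) = 1.2544·1.4161/15.2145 = 0.116754.
Posterior SD = √σₙ² = √(1.2544·1.4161/15.2145) = 0.3417.

0.3417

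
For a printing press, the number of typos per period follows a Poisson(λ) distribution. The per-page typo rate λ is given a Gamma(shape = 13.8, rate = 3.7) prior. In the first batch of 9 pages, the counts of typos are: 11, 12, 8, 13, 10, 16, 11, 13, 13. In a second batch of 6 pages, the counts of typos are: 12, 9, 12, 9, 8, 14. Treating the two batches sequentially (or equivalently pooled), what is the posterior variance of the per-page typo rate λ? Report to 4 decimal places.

With a Gamma(shape α, rate β) prior, the Poisson likelihood is conjugate: the posterior is Gamma(α + ΣXᵢ, β + n).
Batch 1: sum of counts S = 107 over n = 9 pages.
After batch 1: Gamma(α+S, β+n) = Gamma(13.8+107, 3.7+9) = Gamma(120.8, 12.7).
Batch 2: sum of counts S = 64 over n = 6 pages.
After batch 2: Gamma(α+S, β+n) = Gamma(120.8+64, 12.7+6) = Gamma(184.8, 18.7).
Var = α/β² = 184.8/18.7² = 0.5285.

0.5285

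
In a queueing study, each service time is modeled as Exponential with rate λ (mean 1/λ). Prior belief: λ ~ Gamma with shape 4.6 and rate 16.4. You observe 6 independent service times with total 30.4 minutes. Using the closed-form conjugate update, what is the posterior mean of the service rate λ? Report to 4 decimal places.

0.2265

With a Gamma(shape α, rate β) prior on the exponential rate λ, the posterior after n observations with total T = Σxᵢ is Gamma(α+n, β+T).
Posterior: Gamma(4.6+6, 16.4+30.4) = Gamma(10.6, 46.8).
Posterior mean of λ = α/β = 10.6/46.8 = 0.2265.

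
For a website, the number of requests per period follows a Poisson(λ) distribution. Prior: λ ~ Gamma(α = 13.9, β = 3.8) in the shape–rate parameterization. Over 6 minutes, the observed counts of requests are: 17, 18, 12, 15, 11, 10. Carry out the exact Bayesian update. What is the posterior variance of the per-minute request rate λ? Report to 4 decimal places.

1.0090

With a Gamma(shape α, rate β) prior, the Poisson likelihood is conjugate: the posterior is Gamma(α + ΣXᵢ, β + n).
Sum of counts S = 83 over n = 6 minutes.
Posterior: Gamma(α+S, β+n) = Gamma(13.9+83, 3.8+6) = Gamma(96.9, 9.8).
Var = α/β² = 96.9/9.8² = 1.0090.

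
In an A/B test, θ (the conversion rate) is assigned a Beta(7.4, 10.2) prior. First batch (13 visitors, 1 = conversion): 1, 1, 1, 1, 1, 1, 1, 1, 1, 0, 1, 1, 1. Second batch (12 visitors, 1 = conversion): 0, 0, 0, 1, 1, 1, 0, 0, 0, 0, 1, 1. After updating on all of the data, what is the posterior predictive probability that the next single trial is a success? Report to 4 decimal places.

0.5728

The Beta prior is conjugate to a Binomial/Bernoulli likelihood; the update adds successes to α and failures to β.
After batch 1: Beta(7.4+12, 10.2+1) = Beta(19.4, 11.2).
After batch 2: Beta(19.4+5, 11.2+7) = Beta(24.4, 18.2).
For a single future Bernoulli trial, P(success | data) = α/(α+β) = 0.5728.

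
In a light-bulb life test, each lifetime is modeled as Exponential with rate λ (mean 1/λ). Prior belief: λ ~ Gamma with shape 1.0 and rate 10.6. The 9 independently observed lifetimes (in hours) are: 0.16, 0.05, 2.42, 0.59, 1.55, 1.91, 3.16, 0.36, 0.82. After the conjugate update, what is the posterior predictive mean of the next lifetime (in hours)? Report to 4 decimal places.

2.4022

With a Gamma(shape α, rate β) prior on the exponential rate λ, the posterior after n observations with total T = Σxᵢ is Gamma(α+n, β+T).
Sum of observations T = 11.02 hours; n = 9.
Posterior: Gamma(1.0+9, 10.6+11.02) = Gamma(10.0, 21.62).
The predictive distribution for the next observation is Lomax; its mean is β/(α−1) = 21.62/9.0 = 2.4022.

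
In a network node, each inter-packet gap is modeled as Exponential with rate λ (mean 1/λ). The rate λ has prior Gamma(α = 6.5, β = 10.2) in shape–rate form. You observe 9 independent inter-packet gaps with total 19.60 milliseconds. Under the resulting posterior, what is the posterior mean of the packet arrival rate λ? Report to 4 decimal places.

0.5201

With a Gamma(shape α, rate β) prior on the exponential rate λ, the posterior after n observations with total T = Σxᵢ is Gamma(α+n, β+T).
Posterior: Gamma(6.5+9, 10.2+19.60) = Gamma(15.5, 29.80).
Posterior mean of λ = α/β = 15.5/29.80 = 0.5201.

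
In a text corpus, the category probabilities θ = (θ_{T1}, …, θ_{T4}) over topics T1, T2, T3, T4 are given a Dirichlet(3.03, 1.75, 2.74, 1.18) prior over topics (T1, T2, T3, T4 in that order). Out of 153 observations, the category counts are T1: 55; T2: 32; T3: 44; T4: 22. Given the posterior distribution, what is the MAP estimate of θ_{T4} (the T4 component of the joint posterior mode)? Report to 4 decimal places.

0.1406

The Dirichlet prior is conjugate to the Multinomial likelihood: each posterior αⱼ = prior αⱼ + observed count nⱼ.
Posterior concentration: (58.03, 33.75, 46.74, 23.18), total = 161.70.
Joint mode component: (α_{T4}−1)/(Σα−K) = 22.18/157.70 = 0.1406.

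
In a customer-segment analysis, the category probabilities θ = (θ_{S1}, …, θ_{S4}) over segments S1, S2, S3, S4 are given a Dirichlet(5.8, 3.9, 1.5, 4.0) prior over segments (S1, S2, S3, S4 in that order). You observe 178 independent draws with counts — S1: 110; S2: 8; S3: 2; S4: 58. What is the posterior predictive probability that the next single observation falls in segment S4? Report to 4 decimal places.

The Dirichlet prior is conjugate to the Multinomial likelihood: each posterior αⱼ = prior αⱼ + observed count nⱼ.
Posterior concentration: (115.8, 11.9, 3.5, 62.0), total = 193.2.
P(next = S4 | data) = α_{S4}/Σα = 0.3209.

0.3209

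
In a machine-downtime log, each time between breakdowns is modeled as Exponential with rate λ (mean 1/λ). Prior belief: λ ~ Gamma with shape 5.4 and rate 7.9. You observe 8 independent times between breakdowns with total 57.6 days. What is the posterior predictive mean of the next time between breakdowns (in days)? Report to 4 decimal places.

With a Gamma(shape α, rate β) prior on the exponential rate λ, the posterior after n observations with total T = Σxᵢ is Gamma(α+n, β+T).
Posterior: Gamma(5.4+8, 7.9+57.6) = Gamma(13.4, 65.5).
The predictive distribution for the next observation is Lomax; its mean is β/(α−1) = 65.5/12.4 = 5.2823.

5.2823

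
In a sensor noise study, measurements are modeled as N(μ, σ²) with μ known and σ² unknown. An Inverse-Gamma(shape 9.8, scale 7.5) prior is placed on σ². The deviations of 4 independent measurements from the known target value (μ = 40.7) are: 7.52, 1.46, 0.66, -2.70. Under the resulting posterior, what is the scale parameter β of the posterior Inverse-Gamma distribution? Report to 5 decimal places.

With known mean μ and an Inverse-Gamma(α, β) prior on σ², the Normal likelihood is conjugate: posterior is Inv-Gamma(α + n/2, β + Σ(xᵢ−μ)²/2).
Σ(xᵢ−μ)² = (7.52)² + (1.46)² + (0.66)² + (-2.70)² = 66.4076.
Posterior: Inv-Gamma(9.8 + 4/2, 7.5 + 66.4076/2) = Inv-Gamma(11.80, 40.70380).
Posterior β = 40.70380.

40.70380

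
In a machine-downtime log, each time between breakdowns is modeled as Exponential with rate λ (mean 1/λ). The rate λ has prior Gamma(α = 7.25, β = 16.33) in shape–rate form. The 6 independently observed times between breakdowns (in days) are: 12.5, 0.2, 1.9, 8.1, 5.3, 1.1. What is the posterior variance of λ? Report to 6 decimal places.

With a Gamma(shape α, rate β) prior on the exponential rate λ, the posterior after n observations with total T = Σxᵢ is Gamma(α+n, β+T).
Sum of observations T = 29.1 days; n = 6.
Posterior: Gamma(7.25+6, 16.33+29.1) = Gamma(13.25, 45.43).
Var = α/β² = 0.006420.

0.006420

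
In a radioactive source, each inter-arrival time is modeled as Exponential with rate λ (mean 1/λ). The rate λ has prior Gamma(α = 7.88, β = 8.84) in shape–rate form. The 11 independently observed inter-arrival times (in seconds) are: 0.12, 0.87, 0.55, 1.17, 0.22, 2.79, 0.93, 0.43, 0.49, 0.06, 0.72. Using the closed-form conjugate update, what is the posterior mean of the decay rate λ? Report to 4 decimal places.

1.0983

With a Gamma(shape α, rate β) prior on the exponential rate λ, the posterior after n observations with total T = Σxᵢ is Gamma(α+n, β+T).
Sum of observations T = 8.35 seconds; n = 11.
Posterior: Gamma(7.88+11, 8.84+8.35) = Gamma(18.88, 17.19).
Posterior mean of λ = α/β = 18.88/17.19 = 1.0983.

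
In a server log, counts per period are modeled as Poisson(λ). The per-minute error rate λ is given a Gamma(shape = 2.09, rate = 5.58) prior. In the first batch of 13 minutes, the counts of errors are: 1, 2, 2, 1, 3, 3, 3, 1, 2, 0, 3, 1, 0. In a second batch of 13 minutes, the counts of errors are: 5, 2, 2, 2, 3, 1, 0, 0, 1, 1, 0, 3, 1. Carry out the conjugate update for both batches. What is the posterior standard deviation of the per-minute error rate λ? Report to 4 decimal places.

0.2126

With a Gamma(shape α, rate β) prior, the Poisson likelihood is conjugate: the posterior is Gamma(α + ΣXᵢ, β + n).
Batch 1: sum of counts S = 22 over n = 13 minutes.
After batch 1: Gamma(α+S, β+n) = Gamma(2.09+22, 5.58+13) = Gamma(24.09, 18.58).
Batch 2: sum of counts S = 21 over n = 13 minutes.
After batch 2: Gamma(α+S, β+n) = Gamma(24.09+21, 18.58+13) = Gamma(45.09, 31.58).
SD = √α/β = √45.09/31.58 = 0.2126.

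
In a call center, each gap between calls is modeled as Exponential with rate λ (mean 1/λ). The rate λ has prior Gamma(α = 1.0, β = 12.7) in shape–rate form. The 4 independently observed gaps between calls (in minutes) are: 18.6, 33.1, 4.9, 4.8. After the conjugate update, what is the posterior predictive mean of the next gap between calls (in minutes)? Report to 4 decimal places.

18.5250

With a Gamma(shape α, rate β) prior on the exponential rate λ, the posterior after n observations with total T = Σxᵢ is Gamma(α+n, β+T).
Sum of observations T = 61.4 minutes; n = 4.
Posterior: Gamma(1.0+4, 12.7+61.4) = Gamma(5.0, 74.1).
The predictive distribution for the next observation is Lomax; its mean is β/(α−1) = 74.1/4.0 = 18.5250.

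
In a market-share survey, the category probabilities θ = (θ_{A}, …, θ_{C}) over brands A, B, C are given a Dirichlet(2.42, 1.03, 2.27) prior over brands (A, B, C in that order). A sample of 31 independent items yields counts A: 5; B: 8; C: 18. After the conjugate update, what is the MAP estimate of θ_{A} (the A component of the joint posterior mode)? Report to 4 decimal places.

The Dirichlet prior is conjugate to the Multinomial likelihood: each posterior αⱼ = prior αⱼ + observed count nⱼ.
Posterior concentration: (7.42, 9.03, 20.27), total = 36.72.
Joint mode component: (α_{A}−1)/(Σα−K) = 6.42/33.72 = 0.1904.

0.1904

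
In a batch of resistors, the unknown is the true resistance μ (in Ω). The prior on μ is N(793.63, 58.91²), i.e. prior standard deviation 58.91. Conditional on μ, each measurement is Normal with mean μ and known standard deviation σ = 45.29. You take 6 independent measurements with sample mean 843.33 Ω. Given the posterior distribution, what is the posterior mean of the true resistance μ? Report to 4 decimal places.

For Normal data with known variance σ², a Normal(μ₀, σ₀²) prior on μ is conjugate. Posterior precision = 1/σ₀² + n/σ²; posterior mean is the precision-weighted average of μ₀ and x̄.
n·x̄ = 6·843.33 = 5059.98.
σ₀² = 58.91² = 3470.3881, σ² = 45.29² = 2051.1841; σ² + n·σ₀² = 2051.1841 + 6·3470.3881 = 22873.5127.
Posterior mean = (μ₀/σ₀² + n·x̄/σ²)/(1/σ₀² + n/σ²) = (σ²·μ₀ + σ₀²·n·x̄)/(σ² + n·σ₀²) = (2051.1841·793.63 + 3470.3881·5059.98)/22873.5127 = 19187975.615521/22873.5127 = 838.8731.

838.8731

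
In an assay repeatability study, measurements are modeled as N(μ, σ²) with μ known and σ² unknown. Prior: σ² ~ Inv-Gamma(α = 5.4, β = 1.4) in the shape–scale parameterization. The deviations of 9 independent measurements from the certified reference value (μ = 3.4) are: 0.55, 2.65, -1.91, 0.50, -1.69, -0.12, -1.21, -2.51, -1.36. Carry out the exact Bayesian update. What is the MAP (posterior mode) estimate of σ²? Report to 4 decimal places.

With known mean μ and an Inverse-Gamma(α, β) prior on σ², the Normal likelihood is conjugate: posterior is Inv-Gamma(α + n/2, β + Σ(xᵢ−μ)²/2).
Σ(xᵢ−μ)² = (0.55)² + (2.65)² + (-1.91)² + (0.50)² + (-1.69)² + (-0.12)² + (-1.21)² + (-2.51)² + (-1.36)² = 23.7074.
Posterior: Inv-Gamma(5.4 + 9/2, 1.4 + 23.7074/2) = Inv-Gamma(9.90, 13.25370).
Mode = β/(α+1) = 13.25370/10.90 = 1.2159.

1.2159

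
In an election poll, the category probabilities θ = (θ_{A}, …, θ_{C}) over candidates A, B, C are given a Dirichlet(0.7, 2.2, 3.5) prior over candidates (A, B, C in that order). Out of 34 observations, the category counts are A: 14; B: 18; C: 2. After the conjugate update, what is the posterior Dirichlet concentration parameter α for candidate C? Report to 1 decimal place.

5.5

The Dirichlet prior is conjugate to the Multinomial likelihood: each posterior αⱼ = prior αⱼ + observed count nⱼ.
Posterior concentration: (14.7, 20.2, 5.5), total = 40.4.
α_{C} = 3.5 + 2 = 5.5.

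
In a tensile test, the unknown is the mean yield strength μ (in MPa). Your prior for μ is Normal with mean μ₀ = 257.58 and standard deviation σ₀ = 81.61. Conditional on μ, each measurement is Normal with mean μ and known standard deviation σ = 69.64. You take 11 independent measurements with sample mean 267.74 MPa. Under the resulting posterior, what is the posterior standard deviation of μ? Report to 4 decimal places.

For Normal data with known variance σ², a Normal(μ₀, σ₀²) prior on μ is conjugate. Posterior precision = 1/σ₀² + n/σ²; posterior mean is the precision-weighted average of μ₀ and x̄.
σ₀² = 81.61² = 6660.1921, σ² = 69.64² = 4849.7296; σ² + n·σ₀² = 4849.7296 + 11·6660.1921 = 78111.8427.
Posterior precision = 1/σ₀² + n/σ² = 1/6660.1921 + 11/4849.7296 = (σ² + n·σ₀²)/(σ₀²σ²) = 78111.8427/(6660.1921·4849.7296); posterior variance σₙ² = σ₀²σ²/(σ² + n·σ₀²) = 6660.1921·4849.7296/78111.8427 = 413.511315.
Posterior SD = √σₙ² = √(6660.1921·4849.7296/78111.8427) = 20.3350.

20.3350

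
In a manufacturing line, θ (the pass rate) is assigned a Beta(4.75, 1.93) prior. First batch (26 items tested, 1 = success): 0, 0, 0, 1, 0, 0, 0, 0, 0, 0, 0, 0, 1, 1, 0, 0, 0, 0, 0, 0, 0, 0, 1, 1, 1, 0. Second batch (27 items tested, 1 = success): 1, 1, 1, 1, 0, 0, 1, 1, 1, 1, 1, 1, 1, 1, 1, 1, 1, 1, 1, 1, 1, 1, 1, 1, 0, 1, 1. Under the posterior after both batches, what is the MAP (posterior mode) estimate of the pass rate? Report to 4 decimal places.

0.5851

The Beta prior is conjugate to a Binomial/Bernoulli likelihood; the update adds successes to α and failures to β.
After batch 1: Beta(4.75+6, 1.93+20) = Beta(10.75, 21.93).
After batch 2: Beta(10.75+24, 21.93+3) = Beta(34.75, 24.93).
Mode of Beta(a,b) for a,b>1 is (a−1)/(a+b−2) = 33.75/57.68 = 0.5851.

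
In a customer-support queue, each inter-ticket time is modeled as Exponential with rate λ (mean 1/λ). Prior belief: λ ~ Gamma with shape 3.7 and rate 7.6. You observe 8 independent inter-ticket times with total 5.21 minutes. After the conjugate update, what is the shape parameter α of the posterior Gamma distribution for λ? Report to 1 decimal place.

With a Gamma(shape α, rate β) prior on the exponential rate λ, the posterior after n observations with total T = Σxᵢ is Gamma(α+n, β+T).
Posterior: Gamma(3.7+8, 7.6+5.21) = Gamma(11.7, 12.81).
Posterior α = 11.7.

11.7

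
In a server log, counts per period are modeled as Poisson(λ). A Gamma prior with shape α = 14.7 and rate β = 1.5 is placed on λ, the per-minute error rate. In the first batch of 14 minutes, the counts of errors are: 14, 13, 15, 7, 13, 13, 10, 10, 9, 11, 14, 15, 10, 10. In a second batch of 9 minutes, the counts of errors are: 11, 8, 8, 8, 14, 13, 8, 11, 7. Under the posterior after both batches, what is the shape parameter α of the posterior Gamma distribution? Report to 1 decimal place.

266.7

With a Gamma(shape α, rate β) prior, the Poisson likelihood is conjugate: the posterior is Gamma(α + ΣXᵢ, β + n).
Batch 1: sum of counts S = 164 over n = 14 minutes.
After batch 1: Gamma(α+S, β+n) = Gamma(14.7+164, 1.5+14) = Gamma(178.7, 15.5).
Batch 2: sum of counts S = 88 over n = 9 minutes.
After batch 2: Gamma(α+S, β+n) = Gamma(178.7+88, 15.5+9) = Gamma(266.7, 24.5).
Posterior α = 266.7.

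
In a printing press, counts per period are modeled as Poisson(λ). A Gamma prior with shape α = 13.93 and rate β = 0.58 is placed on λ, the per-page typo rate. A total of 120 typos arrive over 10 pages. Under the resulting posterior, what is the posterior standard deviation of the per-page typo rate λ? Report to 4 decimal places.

1.0938

With a Gamma(shape α, rate β) prior, the Poisson likelihood is conjugate: the posterior is Gamma(α + ΣXᵢ, β + n).
Posterior: Gamma(α+S, β+n) = Gamma(13.93+120, 0.58+10) = Gamma(133.93, 10.58).
SD = √α/β = √133.93/10.58 = 1.0938.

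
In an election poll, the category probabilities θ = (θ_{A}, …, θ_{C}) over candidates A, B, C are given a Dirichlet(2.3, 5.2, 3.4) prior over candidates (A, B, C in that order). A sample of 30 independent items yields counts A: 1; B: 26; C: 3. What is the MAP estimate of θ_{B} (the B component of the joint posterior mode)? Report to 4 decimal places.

0.7968

The Dirichlet prior is conjugate to the Multinomial likelihood: each posterior αⱼ = prior αⱼ + observed count nⱼ.
Posterior concentration: (3.3, 31.2, 6.4), total = 40.9.
Joint mode component: (α_{B}−1)/(Σα−K) = 30.2/37.9 = 0.7968.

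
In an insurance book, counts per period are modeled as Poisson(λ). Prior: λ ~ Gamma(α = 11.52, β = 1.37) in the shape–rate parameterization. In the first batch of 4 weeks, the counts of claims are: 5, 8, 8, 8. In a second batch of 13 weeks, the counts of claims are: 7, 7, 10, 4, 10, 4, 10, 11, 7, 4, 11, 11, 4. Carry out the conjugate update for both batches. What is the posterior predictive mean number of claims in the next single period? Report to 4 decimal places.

With a Gamma(shape α, rate β) prior, the Poisson likelihood is conjugate: the posterior is Gamma(α + ΣXᵢ, β + n).
Batch 1: sum of counts S = 29 over n = 4 weeks.
After batch 1: Gamma(α+S, β+n) = Gamma(11.52+29, 1.37+4) = Gamma(40.52, 5.37).
Batch 2: sum of counts S = 100 over n = 13 weeks.
After batch 2: Gamma(α+S, β+n) = Gamma(40.52+100, 5.37+13) = Gamma(140.52, 18.37).
The predictive distribution for one future period is NegBinom with mean α/β = 7.6494.

7.6494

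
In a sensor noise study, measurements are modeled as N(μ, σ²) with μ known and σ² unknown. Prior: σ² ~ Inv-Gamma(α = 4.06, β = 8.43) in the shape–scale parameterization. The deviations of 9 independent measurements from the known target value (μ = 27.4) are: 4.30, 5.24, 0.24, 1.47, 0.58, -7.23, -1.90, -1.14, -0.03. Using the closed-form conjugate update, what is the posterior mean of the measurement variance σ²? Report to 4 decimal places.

With known mean μ and an Inverse-Gamma(α, β) prior on σ², the Normal likelihood is conjugate: posterior is Inv-Gamma(α + n/2, β + Σ(xᵢ−μ)²/2).
Σ(xᵢ−μ)² = (4.30)² + (5.24)² + (0.24)² + (1.47)² + (0.58)² + (-7.23)² + (-1.90)² + (-1.14)² + (-0.03)² = 105.6859.
Posterior: Inv-Gamma(4.06 + 9/2, 8.43 + 105.6859/2) = Inv-Gamma(8.56, 61.27295).
E[σ²|data] = β/(α−1) = 61.27295/7.56 = 8.1049.

8.1049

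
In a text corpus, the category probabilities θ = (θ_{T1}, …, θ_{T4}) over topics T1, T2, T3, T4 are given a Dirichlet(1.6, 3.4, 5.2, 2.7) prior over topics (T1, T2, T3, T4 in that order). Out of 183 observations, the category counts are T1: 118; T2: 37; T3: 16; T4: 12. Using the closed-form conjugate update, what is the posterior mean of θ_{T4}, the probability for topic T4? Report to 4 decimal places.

The Dirichlet prior is conjugate to the Multinomial likelihood: each posterior αⱼ = prior αⱼ + observed count nⱼ.
Posterior concentration: (119.6, 40.4, 21.2, 14.7), total = 195.9.
E[θ_{T4}|data] = α_{T4}/Σα = 14.7/195.9 = 0.0750.

0.0750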